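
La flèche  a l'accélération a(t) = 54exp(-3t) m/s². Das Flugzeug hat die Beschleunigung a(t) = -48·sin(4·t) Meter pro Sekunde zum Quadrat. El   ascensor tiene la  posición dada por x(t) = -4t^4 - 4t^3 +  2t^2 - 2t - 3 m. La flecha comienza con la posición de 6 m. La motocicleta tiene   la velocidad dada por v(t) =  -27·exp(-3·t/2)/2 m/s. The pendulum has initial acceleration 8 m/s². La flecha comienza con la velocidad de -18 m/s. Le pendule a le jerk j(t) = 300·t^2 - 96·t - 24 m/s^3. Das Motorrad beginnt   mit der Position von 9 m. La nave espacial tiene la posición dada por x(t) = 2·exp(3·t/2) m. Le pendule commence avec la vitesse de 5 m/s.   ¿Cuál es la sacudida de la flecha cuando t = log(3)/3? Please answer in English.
We must differentiate our acceleration equation a(t) = 54·exp(-3·t) 1 time. The derivative of acceleration gives jerk: j(t) = -162·exp(-3·t). From the given jerk equation j(t) = -162·exp(-3·t), we substitute t = log(3)/3 to get j = -54.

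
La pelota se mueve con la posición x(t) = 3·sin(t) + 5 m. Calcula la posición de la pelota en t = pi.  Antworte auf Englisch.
From the given position equation x(t) = 3·sin(t) + 5, we substitute t = pi to get x = 5.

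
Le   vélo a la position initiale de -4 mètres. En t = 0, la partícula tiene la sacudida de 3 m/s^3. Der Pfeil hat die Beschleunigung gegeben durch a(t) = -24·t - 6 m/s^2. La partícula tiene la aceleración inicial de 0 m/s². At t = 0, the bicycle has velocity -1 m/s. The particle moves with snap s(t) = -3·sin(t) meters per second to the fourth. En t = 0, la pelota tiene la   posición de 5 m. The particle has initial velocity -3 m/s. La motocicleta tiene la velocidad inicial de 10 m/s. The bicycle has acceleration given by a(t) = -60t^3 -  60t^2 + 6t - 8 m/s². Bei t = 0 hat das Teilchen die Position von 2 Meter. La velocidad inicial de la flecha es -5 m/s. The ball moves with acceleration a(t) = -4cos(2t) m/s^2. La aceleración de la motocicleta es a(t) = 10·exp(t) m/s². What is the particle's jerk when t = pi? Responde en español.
Debemos encontrar la integral de nuestra ecuación del snap s(t) = -3·sin(t) 1 vez. Integrando el snap y usando la condición inicial j(0) = 3, obtenemos j(t) = 3·cos(t). De la ecuación de la sacudida j(t) = 3·cos(t), sustituimos t = pi para obtener j = -3.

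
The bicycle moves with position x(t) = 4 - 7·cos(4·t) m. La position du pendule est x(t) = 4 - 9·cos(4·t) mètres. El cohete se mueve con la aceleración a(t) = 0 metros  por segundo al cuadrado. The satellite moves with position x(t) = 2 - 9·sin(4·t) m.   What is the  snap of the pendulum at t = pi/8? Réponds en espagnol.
Debemos derivar nuestra ecuación de la posición x(t) = 4 - 9·cos(4·t) 4 veces. Tomando d/dt de x(t), encontramos v(t) = 36·sin(4·t). Derivando la velocidad, obtenemos la aceleración: a(t) = 144·cos(4·t). Tomando d/dt de a(t), encontramos j(t) = -576·sin(4·t). Derivando la sacudida, obtenemos el snap: s(t) = -2304·cos(4·t). De la ecuación del snap s(t) = -2304·cos(4·t), sustituimos t = pi/8 para obtener s = 0.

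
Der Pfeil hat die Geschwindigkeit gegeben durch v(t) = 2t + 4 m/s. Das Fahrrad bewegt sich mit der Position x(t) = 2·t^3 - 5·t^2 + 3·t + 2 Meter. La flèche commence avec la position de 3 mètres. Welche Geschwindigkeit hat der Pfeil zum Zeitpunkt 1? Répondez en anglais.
Using v(t) = 2·t + 4 and substituting t = 1, we find v = 6.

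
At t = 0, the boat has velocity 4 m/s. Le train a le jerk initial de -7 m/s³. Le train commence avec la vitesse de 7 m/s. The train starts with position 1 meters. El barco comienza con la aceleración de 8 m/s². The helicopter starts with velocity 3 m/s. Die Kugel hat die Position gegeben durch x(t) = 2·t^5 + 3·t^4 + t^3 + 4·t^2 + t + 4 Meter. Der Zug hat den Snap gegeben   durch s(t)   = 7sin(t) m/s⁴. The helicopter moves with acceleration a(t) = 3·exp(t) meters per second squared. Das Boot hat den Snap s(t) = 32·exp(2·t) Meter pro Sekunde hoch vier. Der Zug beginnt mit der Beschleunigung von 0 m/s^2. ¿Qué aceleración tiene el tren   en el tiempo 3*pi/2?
Para resolver esto, necesitamos tomar 2 antiderivadas de nuestra ecuación del snap s(t) = 7·sin(t). Integrando el snap y usando la condición inicial j(0) = -7, obtenemos j(t) = -7·cos(t). Tomando ∫j(t)dt y aplicando a(0) = 0, encontramos a(t) = -7·sin(t). Tenemos la aceleración a(t) = -7·sin(t). Sustituyendo t = 3*pi/2: a(3*pi/2) = 7.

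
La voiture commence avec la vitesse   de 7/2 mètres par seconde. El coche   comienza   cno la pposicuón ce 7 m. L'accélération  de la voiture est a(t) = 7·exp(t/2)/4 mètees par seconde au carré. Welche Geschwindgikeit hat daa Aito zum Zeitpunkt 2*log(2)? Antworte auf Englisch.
We must find the integral of our acceleration equation a(t) = 7·exp(t/2)/4 1 time. The integral of acceleration is velocity. Using v(0) = 7/2, we get v(t) = 7·exp(t/2)/2. We have velocity v(t) = 7·exp(t/2)/2. Substituting t = 2*log(2): v(2*log(2)) = 7.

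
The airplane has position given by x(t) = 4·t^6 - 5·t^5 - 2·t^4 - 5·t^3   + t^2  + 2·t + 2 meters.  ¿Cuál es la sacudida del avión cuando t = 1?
Debemos derivar nuestra ecuación de la posición x(t) = 4·t^6 - 5·t^5 - 2·t^4 - 5·t^3 + t^2 + 2·t + 2 3 veces. Tomando d/dt de x(t), encontramos v(t) = 24·t^5 - 25·t^4 - 8·t^3 - 15·t^2 + 2·t + 2. Derivando la velocidad, obtenemos la aceleración: a(t) = 120·t^4 - 100·t^3 - 24·t^2 - 30·t + 2. Derivando la aceleración, obtenemos la sacudida: j(t) = 480·t^3 - 300·t^2 - 48·t - 30. Usando j(t) = 480·t^3 - 300·t^2 - 48·t - 30 y sustituyendo t = 1, encontramos j = 102.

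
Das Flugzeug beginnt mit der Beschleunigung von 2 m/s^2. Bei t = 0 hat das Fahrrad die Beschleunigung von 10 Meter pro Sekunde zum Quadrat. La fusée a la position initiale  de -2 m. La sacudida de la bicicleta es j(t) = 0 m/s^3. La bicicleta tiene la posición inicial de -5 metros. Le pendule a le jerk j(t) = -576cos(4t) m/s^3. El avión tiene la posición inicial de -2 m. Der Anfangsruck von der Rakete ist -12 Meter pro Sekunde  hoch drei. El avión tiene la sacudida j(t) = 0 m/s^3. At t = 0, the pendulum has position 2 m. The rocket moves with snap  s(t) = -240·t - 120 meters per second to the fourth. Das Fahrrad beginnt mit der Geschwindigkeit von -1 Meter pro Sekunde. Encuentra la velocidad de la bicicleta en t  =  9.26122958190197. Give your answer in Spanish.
Debemos encontrar la antiderivada de nuestra ecuación de la sacudida j(t) = 0 2 veces. Tomando ∫j(t)dt y aplicando a(0) = 10, encontramos a(t) = 10. La antiderivada de la aceleración, con v(0) = -1, da la velocidad: v(t) = 10·t - 1. De la ecuación de la velocidad v(t) = 10·t - 1, sustituimos t = 9.26122958190197 para obtener v = 91.6122958190197.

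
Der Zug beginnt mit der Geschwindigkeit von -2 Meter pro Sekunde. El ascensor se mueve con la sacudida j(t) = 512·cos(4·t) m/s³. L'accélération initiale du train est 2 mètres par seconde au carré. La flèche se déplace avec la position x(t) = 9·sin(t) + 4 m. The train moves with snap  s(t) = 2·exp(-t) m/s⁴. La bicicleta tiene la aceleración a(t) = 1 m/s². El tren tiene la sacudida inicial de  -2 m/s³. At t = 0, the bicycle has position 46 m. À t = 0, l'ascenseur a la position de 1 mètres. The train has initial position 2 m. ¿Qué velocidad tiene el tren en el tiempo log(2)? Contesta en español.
Partiendo del snap s(t) = 2·exp(-t), tomamos 3 integrales. Integrando el snap y usando la condición inicial j(0) = -2, obtenemos j(t) = -2·exp(-t). Integrando la sacudida y usando la condición inicial a(0) = 2, obtenemos a(t) = 2·exp(-t). Tomando ∫a(t)dt y aplicando v(0) = -2, encontramos v(t) = -2·exp(-t). Usando v(t) = -2·exp(-t) y sustituyendo t = log(2), encontramos v = -1.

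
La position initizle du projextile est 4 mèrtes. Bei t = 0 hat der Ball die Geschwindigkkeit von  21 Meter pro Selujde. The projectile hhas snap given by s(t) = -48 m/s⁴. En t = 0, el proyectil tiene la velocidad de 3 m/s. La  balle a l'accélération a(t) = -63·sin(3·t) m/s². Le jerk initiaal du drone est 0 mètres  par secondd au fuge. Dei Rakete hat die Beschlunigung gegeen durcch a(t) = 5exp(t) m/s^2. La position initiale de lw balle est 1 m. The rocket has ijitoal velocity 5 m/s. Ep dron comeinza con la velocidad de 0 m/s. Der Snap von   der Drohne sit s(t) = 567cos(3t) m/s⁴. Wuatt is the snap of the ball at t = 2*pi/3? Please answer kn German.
Ausgehend von der Beschleunigung a(t) = -63·sin(3·t), nehmen wir 2 Ableitungen. Die Ableitung von der Beschleunigung ergibt den Ruck: j(t) = -189·cos(3·t). Durch Ableiten von dem Ruck erhalten wir den Snap: s(t) = 567·sin(3·t). Wir haben den Snap s(t) = 567·sin(3·t). Durch Einsetzen von t = 2*pi/3: s(2*pi/3) = 0.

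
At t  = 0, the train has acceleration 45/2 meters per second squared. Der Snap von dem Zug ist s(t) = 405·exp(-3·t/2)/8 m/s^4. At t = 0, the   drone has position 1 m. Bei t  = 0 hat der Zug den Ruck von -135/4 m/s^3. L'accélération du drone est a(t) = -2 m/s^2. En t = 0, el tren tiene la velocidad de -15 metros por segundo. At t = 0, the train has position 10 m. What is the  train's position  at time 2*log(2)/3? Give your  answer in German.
Ausgehend von dem Snap s(t) = 405·exp(-3·t/2)/8, nehmen wir 4 Stammfunktionen. Das Integral von dem Snap ist der Ruck. Mit j(0) = -135/4 erhalten wir j(t) = -135·exp(-3·t/2)/4. Mit ∫j(t)dt und Anwendung von a(0) = 45/2, finden wir a(t) = 45·exp(-3·t/2)/2. Die Stammfunktion von der Beschleunigung ist die Geschwindigkeit. Mit v(0) = -15 erhalten wir v(t) = -15·exp(-3·t/2). Die Stammfunktion von der Geschwindigkeit ist die Position. Mit x(0) = 10 erhalten wir x(t) = 10·exp(-3·t/2). Wir haben die Position x(t) = 10·exp(-3·t/2). Durch Einsetzen von t = 2*log(2)/3: x(2*log(2)/3) = 5.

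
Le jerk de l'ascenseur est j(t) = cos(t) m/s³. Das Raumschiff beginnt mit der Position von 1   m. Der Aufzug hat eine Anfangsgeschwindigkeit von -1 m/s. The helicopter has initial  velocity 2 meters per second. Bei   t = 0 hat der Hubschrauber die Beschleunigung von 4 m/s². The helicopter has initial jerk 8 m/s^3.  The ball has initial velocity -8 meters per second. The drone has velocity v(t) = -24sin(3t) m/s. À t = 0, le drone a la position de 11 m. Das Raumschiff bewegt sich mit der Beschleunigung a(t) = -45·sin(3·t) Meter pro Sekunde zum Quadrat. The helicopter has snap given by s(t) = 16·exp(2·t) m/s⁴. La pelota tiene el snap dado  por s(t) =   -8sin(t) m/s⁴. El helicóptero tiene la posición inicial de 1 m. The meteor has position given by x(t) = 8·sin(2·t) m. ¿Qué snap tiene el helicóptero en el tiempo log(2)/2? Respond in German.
Mit s(t) = 16·exp(2·t) und Einsetzen von t = log(2)/2, finden wir s = 32.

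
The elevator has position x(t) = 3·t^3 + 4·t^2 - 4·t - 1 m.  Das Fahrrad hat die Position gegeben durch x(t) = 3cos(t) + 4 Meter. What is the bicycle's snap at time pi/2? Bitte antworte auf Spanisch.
Para resolver esto, necesitamos tomar 4 derivadas de nuestra ecuación de la posición x(t) = 3·cos(t) + 4. Derivando la posición, obtenemos la velocidad: v(t) = -3·sin(t). Derivando la velocidad, obtenemos la aceleración: a(t) = -3·cos(t). Tomando d/dt de a(t), encontramos j(t) = 3·sin(t). La derivada de la sacudida da el snap: s(t) = 3·cos(t). De la ecuación del snap s(t) = 3·cos(t), sustituimos t = pi/2 para obtener s = 0.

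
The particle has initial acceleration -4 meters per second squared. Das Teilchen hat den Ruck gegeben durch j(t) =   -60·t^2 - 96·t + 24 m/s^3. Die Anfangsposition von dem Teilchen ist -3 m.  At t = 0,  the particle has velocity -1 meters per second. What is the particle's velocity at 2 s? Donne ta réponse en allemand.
Wir müssen unsere Gleichung für den Ruck j(t) = -60·t^2 - 96·t + 24 2-mal integrieren. Die Stammfunktion von dem Ruck ist die Beschleunigung. Mit a(0) = -4 erhalten wir a(t) = -20·t^3 - 48·t^2 + 24·t - 4. Die Stammfunktion von der Beschleunigung, mit v(0) = -1, ergibt die Geschwindigkeit: v(t) = -5·t^4 - 16·t^3 + 12·t^2 - 4·t - 1. Mit v(t) = -5·t^4 - 16·t^3 + 12·t^2 - 4·t - 1 und Einsetzen von t = 2, finden wir v = -169.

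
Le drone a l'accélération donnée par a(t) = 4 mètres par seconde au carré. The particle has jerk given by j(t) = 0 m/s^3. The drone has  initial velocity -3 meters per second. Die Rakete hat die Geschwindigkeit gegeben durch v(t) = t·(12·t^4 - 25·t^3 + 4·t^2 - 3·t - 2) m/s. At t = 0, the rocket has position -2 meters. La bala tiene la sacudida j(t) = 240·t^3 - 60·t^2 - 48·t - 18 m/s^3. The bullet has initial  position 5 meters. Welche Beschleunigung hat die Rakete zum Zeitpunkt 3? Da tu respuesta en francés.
Pour résoudre ceci, nous devons prendre 1 dérivée de notre équation de la vitesse v(t) = t·(12·t^4 - 25·t^3 + 4·t^2 - 3·t - 2). La dérivée de la vitesse donne l'accélération: a(t) = 12·t^4 - 25·t^3 + 4·t^2 + t·(48·t^3 - 75·t^2 + 8·t - 3) - 3·t - 2. En utilisant a(t) = 12·t^4 - 25·t^3 + 4·t^2 + t·(48·t^3 - 75·t^2 + 8·t - 3) - 3·t - 2 et en substituant t = 3, nous trouvons a = 2248.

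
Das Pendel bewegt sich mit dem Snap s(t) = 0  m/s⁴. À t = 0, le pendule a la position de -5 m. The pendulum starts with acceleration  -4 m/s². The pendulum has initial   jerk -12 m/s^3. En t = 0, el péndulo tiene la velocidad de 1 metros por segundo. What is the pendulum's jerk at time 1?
We need to integrate our snap equation s(t) = 0 1 time. The antiderivative of snap is jerk. Using j(0) = -12, we get j(t) = -12. We have jerk j(t) = -12. Substituting t = 1: j(1) = -12.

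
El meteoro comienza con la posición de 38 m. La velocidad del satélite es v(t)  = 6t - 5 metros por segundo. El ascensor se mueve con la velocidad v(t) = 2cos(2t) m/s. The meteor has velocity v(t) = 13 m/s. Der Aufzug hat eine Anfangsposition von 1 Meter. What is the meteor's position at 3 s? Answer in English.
To solve this, we need to take 1 integral of our velocity equation v(t) = 13. The integral of velocity is position. Using x(0) = 38, we get x(t) = 13·t + 38. From the given position equation x(t) = 13·t + 38, we substitute t = 3 to get x = 77.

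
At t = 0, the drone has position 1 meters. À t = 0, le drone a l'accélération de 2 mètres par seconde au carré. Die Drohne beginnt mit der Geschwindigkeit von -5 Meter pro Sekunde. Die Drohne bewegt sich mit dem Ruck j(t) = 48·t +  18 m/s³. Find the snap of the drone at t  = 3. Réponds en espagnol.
Partiendo de la sacudida j(t) = 48·t + 18, tomamos 1 derivada. La derivada de la sacudida da el snap: s(t) = 48. De la ecuación del snap s(t) = 48, sustituimos t = 3 para obtener s = 48.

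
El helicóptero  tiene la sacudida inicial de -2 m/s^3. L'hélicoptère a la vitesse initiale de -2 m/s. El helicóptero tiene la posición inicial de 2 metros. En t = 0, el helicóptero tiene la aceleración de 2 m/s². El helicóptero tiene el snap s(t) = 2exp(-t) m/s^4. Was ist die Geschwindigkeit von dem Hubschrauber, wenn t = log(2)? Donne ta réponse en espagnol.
Partiendo del snap s(t) = 2·exp(-t), tomamos 3 antiderivadas. La integral del snap es la sacudida. Usando j(0) = -2, obtenemos j(t) = -2·exp(-t). Integrando la sacudida y usando la condición inicial a(0) = 2, obtenemos a(t) = 2·exp(-t). La integral de la aceleración, con v(0) = -2, da la velocidad: v(t) = -2·exp(-t). Tenemos la velocidad v(t) = -2·exp(-t). Sustituyendo t = log(2): v(log(2)) = -1.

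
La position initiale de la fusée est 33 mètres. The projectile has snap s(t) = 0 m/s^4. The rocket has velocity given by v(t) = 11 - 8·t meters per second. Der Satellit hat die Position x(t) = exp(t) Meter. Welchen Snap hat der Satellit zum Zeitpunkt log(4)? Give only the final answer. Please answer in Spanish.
s(log(4)) = 4.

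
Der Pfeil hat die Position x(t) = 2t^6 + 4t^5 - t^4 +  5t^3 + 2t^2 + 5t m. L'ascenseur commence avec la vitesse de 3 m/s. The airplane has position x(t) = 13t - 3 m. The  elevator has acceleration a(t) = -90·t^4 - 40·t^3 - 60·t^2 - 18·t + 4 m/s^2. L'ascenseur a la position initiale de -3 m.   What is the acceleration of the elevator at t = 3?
Using a(t) = -90·t^4 - 40·t^3 - 60·t^2 - 18·t + 4 and substituting t = 3, we find a = -8960.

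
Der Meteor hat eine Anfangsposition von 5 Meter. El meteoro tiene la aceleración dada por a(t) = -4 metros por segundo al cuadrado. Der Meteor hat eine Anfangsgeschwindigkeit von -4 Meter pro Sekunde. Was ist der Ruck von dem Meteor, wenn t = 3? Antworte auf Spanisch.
Para resolver esto, necesitamos tomar 1 derivada de nuestra ecuación de la aceleración a(t) = -4. La derivada de la aceleración da la sacudida: j(t) = 0. De la ecuación de la sacudida j(t) = 0, sustituimos t = 3 para obtener j = 0.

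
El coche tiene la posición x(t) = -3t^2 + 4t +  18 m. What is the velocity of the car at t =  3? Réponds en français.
Nous devons dériver notre équation de la position x(t) = -3·t^2 + 4·t + 18 1 fois. En prenant d/dt de x(t), nous trouvons v(t) = 4 - 6·t. De l'équation de la vitesse v(t) = 4 - 6·t, nous substituons t = 3 pour obtenir v = -14.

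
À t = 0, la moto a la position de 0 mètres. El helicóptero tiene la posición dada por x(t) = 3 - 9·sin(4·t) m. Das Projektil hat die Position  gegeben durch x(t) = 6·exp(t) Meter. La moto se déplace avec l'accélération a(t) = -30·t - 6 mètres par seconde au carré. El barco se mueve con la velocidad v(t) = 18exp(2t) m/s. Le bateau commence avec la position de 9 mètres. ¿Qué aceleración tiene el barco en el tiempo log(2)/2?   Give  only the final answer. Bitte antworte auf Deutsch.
Die Antwort ist 72.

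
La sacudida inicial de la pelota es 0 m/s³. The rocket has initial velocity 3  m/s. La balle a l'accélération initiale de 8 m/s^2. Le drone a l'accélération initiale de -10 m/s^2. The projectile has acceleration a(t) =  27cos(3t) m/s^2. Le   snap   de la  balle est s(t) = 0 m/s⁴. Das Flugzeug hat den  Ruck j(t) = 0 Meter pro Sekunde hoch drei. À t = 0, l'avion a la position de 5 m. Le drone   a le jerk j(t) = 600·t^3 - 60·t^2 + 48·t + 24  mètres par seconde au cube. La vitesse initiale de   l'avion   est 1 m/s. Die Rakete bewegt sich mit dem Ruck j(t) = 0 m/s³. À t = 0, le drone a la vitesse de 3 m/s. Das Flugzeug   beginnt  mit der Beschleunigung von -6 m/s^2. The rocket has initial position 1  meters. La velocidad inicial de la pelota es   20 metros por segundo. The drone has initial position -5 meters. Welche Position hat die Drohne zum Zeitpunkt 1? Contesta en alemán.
Wir müssen unsere Gleichung für den Ruck j(t) = 600·t^3 - 60·t^2 + 48·t + 24 3-mal integrieren. Mit ∫j(t)dt und Anwendung von a(0) = -10, finden wir a(t) = 150·t^4 - 20·t^3 + 24·t^2 + 24·t - 10. Mit ∫a(t)dt und Anwendung von v(0) = 3, finden wir v(t) = 30·t^5 - 5·t^4 + 8·t^3 + 12·t^2 - 10·t + 3. Das Integral von der Geschwindigkeit, mit x(0) = -5, ergibt die Position: x(t) = 5·t^6 - t^5 + 2·t^4 + 4·t^3 - 5·t^2 + 3·t - 5. Mit x(t) = 5·t^6 - t^5 + 2·t^4 + 4·t^3 - 5·t^2 + 3·t - 5 und Einsetzen von t = 1, finden wir x = 3.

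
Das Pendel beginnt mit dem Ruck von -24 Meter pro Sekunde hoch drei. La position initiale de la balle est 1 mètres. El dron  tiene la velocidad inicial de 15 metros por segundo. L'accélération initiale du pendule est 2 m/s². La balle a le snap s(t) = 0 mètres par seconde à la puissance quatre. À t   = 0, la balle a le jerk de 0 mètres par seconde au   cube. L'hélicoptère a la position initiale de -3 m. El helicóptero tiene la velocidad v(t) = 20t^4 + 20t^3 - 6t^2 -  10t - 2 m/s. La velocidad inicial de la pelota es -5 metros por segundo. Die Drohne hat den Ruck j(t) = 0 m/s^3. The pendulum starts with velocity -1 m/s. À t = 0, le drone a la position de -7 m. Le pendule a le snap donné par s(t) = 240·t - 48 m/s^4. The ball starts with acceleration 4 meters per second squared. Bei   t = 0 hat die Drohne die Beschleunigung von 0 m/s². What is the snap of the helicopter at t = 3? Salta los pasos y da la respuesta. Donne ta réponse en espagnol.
s(3) = 1560.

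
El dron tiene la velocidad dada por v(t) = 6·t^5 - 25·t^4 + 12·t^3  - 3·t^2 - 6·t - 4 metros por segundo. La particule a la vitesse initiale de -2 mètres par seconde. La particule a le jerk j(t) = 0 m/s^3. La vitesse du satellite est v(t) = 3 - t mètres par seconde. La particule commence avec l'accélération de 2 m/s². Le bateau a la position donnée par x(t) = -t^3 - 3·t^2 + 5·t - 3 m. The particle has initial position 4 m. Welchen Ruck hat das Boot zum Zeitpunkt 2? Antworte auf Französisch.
Pour résoudre ceci, nous devons prendre 3 dérivées de notre équation de la position x(t) = -t^3 - 3·t^2 + 5·t - 3. En prenant d/dt de x(t), nous trouvons v(t) = -3·t^2 - 6·t + 5. En prenant d/dt de v(t), nous trouvons a(t) = -6·t - 6. En dérivant l'accélération, nous obtenons le jerk: j(t) = -6. Nous avons le jerk j(t) = -6. En substituant t = 2: j(2) = -6.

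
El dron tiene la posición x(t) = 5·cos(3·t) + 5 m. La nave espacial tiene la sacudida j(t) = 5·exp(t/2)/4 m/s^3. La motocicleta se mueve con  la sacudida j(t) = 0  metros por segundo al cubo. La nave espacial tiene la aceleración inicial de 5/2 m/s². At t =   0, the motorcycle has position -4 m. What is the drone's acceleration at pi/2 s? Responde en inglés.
We must differentiate our position equation x(t) = 5·cos(3·t) + 5 2 times. The derivative of position gives velocity: v(t) = -15·sin(3·t). Taking d/dt of v(t), we find a(t) = -45·cos(3·t). Using a(t) = -45·cos(3·t) and substituting t = pi/2, we find a = 0.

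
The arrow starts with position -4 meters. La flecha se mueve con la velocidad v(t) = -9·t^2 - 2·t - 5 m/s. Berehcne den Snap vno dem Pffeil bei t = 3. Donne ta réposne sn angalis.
We must differentiate our velocity equation v(t) = -9·t^2 - 2·t - 5 3 times. Differentiating velocity, we get acceleration: a(t) = -18·t - 2. Differentiating acceleration, we get jerk: j(t) = -18. Taking d/dt of j(t), we find s(t) = 0. We have snap s(t) = 0. Substituting t = 3: s(3) = 0.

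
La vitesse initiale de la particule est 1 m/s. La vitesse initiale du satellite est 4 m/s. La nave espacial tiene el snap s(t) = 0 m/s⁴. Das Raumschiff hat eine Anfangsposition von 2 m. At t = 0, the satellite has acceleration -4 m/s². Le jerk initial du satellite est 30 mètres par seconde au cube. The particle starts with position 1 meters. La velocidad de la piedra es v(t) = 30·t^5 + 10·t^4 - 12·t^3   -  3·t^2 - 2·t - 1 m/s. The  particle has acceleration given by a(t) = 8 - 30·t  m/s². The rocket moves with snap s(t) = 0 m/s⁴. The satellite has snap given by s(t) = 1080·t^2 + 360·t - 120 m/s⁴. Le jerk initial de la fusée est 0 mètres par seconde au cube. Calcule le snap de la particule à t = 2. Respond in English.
To solve this, we need to take 2 derivatives of our acceleration equation a(t) = 8 - 30·t. Taking d/dt of a(t), we find j(t) = -30. Differentiating jerk, we get snap: s(t) = 0. Using s(t) = 0 and substituting t = 2, we find s = 0.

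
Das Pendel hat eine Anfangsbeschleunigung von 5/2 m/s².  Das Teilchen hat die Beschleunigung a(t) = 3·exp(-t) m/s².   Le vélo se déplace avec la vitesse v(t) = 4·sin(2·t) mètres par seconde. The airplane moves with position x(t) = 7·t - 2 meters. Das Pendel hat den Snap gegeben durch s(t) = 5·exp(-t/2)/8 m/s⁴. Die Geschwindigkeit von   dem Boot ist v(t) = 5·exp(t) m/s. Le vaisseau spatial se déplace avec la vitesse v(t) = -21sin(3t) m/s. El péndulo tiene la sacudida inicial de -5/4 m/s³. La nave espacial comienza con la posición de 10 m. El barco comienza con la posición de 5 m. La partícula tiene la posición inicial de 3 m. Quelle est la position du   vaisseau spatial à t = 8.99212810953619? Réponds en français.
Nous devons intégrer notre équation de la vitesse v(t) = -21·sin(3·t) 1 fois. L'intégrale de la vitesse est la position. En utilisant x(0) = 10, nous obtenons x(t) = 7·cos(3·t) + 3. Nous avons la position x(t) = 7·cos(3·t) + 3. En substituant t = 8.99212810953619: x(8.99212810953619) = 1.11368207538854.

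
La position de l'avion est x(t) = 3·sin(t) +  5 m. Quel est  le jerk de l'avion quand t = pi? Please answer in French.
Pour résoudre ceci, nous devons prendre 3 dérivées de notre équation de la position x(t) = 3·sin(t) + 5. La dérivée de la position donne la vitesse: v(t) = 3·cos(t). En prenant d/dt de v(t), nous trouvons a(t) = -3·sin(t). En prenant d/dt de a(t), nous trouvons j(t) = -3·cos(t). De l'équation du jerk j(t) = -3·cos(t), nous substituons t = pi pour obtenir j = 3.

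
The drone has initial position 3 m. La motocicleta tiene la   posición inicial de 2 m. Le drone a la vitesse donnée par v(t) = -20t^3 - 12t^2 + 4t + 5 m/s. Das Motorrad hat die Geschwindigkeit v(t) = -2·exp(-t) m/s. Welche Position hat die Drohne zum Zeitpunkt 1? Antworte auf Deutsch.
Wir müssen unsere Gleichung für die Geschwindigkeit v(t) = -20·t^3 - 12·t^2 + 4·t + 5 1-mal integrieren. Durch Integration von der Geschwindigkeit und Verwendung der Anfangsbedingung x(0) = 3, erhalten wir x(t) = -5·t^4 - 4·t^3 + 2·t^2 + 5·t + 3. Aus der Gleichung für die Position x(t) = -5·t^4 - 4·t^3 + 2·t^2 + 5·t + 3, setzen wir t = 1 ein und erhalten x = 1.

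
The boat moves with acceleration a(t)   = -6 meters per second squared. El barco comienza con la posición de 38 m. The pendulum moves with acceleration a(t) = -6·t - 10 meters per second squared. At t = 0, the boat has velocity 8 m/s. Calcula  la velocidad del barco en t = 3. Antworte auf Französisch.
En partant de l'accélération a(t) = -6, nous prenons 1 primitive. En prenant ∫a(t)dt et en appliquant v(0) = 8, nous trouvons v(t) = 8 - 6·t. Nous avons la vitesse v(t) = 8 - 6·t. En substituant t = 3: v(3) = -10.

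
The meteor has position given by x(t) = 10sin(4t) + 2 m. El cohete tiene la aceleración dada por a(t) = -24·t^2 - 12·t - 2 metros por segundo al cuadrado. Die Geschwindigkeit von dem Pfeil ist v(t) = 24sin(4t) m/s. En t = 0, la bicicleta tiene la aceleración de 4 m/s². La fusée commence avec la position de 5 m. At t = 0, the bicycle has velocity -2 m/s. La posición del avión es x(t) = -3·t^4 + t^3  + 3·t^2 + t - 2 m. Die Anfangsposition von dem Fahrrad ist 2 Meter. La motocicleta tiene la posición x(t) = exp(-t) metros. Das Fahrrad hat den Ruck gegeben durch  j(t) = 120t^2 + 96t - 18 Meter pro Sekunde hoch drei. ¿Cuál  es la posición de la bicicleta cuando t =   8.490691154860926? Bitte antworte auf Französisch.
Pour résoudre ceci, nous devons prendre 3 intégrales de notre équation du jerk j(t) = 120·t^2 + 96·t - 18. La primitive du jerk est l'accélération. En utilisant a(0) = 4, nous obtenons a(t) = 40·t^3 + 48·t^2 - 18·t + 4. L'intégrale de l'accélération, avec v(0) = -2, donne la vitesse: v(t) = 10·t^4 + 16·t^3 - 9·t^2 + 4·t - 2. La primitive de la vitesse est la position. En utilisant x(0) = 2, nous obtenons x(t) = 2·t^5 + 4·t^4 - 3·t^3 + 2·t^2 - 2·t + 2. Nous avons la position x(t) = 2·t^5 + 4·t^4 - 3·t^3 + 2·t^2 - 2·t + 2. En substituant t = 8.490691154860926: x(8.490691154860926) = 107338.003313053.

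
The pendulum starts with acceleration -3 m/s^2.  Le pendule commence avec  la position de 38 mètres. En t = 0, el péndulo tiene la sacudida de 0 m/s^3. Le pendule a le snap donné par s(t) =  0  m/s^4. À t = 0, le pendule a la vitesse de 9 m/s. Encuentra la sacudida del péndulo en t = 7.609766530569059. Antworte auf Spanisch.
Debemos encontrar la integral de nuestra ecuación del snap s(t) = 0 1 vez. Integrando el snap y usando la condición inicial j(0) = 0, obtenemos j(t) = 0. Usando j(t) = 0 y sustituyendo t = 7.609766530569059, encontramos j = 0.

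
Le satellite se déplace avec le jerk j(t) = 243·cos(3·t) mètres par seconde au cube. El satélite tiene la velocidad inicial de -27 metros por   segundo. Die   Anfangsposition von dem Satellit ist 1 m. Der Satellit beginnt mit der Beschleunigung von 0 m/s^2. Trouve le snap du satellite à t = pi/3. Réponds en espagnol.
Para resolver esto, necesitamos tomar 1 derivada de nuestra ecuación de la sacudida j(t) = 243·cos(3·t). Tomando d/dt de j(t), encontramos s(t) = -729·sin(3·t). Tenemos el snap s(t) = -729·sin(3·t). Sustituyendo t = pi/3: s(pi/3) = 0.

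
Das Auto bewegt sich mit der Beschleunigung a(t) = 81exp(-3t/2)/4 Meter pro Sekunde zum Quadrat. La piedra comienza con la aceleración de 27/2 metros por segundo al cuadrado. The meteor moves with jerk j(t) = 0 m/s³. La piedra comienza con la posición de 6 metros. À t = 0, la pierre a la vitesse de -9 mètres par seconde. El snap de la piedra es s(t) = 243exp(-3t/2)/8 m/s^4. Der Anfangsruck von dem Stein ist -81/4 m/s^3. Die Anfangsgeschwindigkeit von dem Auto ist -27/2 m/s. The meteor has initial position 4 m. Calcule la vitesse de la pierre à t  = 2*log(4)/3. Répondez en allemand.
Ausgehend von dem Snap s(t) = 243·exp(-3·t/2)/8, nehmen wir 3 Stammfunktionen. Mit ∫s(t)dt und Anwendung von j(0) = -81/4, finden wir j(t) = -81·exp(-3·t/2)/4. Mit ∫j(t)dt und Anwendung von a(0) = 27/2, finden wir a(t) = 27·exp(-3·t/2)/2. Mit ∫a(t)dt und Anwendung von v(0) = -9, finden wir v(t) = -9·exp(-3·t/2). Mit v(t) = -9·exp(-3·t/2) und Einsetzen von t = 2*log(4)/3, finden wir v = -9/4.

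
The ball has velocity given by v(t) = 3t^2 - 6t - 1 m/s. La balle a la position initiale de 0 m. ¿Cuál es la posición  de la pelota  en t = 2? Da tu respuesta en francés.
Nous devons trouver la primitive de notre équation de la vitesse v(t) = 3·t^2 - 6·t - 1 1 fois. En intégrant la vitesse et en utilisant la condition initiale x(0) = 0, nous obtenons x(t) = t^3 - 3·t^2 - t. En utilisant x(t) = t^3 - 3·t^2 - t et en substituant t = 2, nous trouvons x = -6.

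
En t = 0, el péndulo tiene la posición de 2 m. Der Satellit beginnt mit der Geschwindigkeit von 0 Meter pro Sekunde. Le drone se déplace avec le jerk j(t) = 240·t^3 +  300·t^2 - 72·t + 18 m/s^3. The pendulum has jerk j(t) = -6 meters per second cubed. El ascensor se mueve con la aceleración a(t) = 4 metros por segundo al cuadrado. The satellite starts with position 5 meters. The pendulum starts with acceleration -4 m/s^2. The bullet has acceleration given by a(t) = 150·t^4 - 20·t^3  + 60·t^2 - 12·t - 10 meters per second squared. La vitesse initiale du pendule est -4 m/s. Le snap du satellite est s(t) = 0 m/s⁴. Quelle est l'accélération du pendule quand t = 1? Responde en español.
Partiendo de la sacudida j(t) = -6, tomamos 1 integral. La integral de la sacudida es la aceleración. Usando a(0) = -4, obtenemos a(t) = -6·t - 4. Usando a(t) = -6·t - 4 y sustituyendo t = 1, encontramos a = -10.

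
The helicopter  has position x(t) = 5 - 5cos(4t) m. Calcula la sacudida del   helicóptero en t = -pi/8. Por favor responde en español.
Partiendo de la posición x(t) = 5 - 5·cos(4·t), tomamos 3 derivadas. Derivando la posición, obtenemos la velocidad: v(t) = 20·sin(4·t). Derivando la velocidad, obtenemos la aceleración: a(t) = 80·cos(4·t). La derivada de la aceleración da la sacudida: j(t) = -320·sin(4·t). Tenemos la sacudida j(t) = -320·sin(4·t). Sustituyendo t = -pi/8: j(-pi/8) = 320.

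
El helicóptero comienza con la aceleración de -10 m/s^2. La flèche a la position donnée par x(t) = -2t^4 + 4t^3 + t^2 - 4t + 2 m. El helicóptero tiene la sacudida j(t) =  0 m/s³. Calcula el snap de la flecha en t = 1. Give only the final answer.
El snap en t = 1 es s = -48.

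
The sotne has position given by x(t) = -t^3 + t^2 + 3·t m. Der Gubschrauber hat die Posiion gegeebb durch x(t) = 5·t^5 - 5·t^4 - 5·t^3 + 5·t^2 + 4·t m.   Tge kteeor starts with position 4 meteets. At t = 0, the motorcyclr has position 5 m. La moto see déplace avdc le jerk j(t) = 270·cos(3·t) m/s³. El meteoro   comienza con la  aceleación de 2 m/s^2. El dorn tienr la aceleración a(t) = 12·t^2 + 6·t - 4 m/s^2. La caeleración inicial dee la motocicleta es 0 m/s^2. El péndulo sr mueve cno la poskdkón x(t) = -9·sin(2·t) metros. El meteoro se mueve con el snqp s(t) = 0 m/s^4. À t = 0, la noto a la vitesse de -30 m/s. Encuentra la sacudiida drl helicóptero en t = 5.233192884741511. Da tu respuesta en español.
Debemos derivar nuestra ecuación de la posición x(t) = 5·t^5 - 5·t^4 - 5·t^3 + 5·t^2 + 4·t 3 veces. La derivada de la posición da la velocidad: v(t) = 25·t^4 - 20·t^3 - 15·t^2 + 10·t + 4. Tomando d/dt de v(t), encontramos a(t) = 100·t^3 - 60·t^2 - 30·t + 10. La derivada de la aceleración da la sacudida: j(t) = 300·t^2 - 120·t - 30. Tenemos la sacudida j(t) = 300·t^2 - 120·t - 30. Sustituyendo t = 5.233192884741511: j(5.233192884741511) = 7557.90918450377.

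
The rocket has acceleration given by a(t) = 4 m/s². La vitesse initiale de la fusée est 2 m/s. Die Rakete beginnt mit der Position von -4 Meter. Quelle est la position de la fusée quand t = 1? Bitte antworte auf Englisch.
We need to integrate our acceleration equation a(t) = 4 2 times. Taking ∫a(t)dt and applying v(0) = 2, we find v(t) = 4·t + 2. Taking ∫v(t)dt and applying x(0) = -4, we find x(t) = 2·t^2 + 2·t - 4. From the given position equation x(t) = 2·t^2 + 2·t - 4, we substitute t = 1 to get x = 0.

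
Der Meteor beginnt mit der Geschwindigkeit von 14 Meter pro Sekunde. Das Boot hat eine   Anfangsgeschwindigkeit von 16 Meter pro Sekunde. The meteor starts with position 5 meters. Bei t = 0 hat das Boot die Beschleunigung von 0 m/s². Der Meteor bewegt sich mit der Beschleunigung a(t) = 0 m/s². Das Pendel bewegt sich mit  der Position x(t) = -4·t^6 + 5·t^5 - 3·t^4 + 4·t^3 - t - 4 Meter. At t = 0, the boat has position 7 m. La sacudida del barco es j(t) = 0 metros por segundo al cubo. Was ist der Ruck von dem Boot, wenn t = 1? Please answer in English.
We have jerk j(t) = 0. Substituting t = 1: j(1) = 0.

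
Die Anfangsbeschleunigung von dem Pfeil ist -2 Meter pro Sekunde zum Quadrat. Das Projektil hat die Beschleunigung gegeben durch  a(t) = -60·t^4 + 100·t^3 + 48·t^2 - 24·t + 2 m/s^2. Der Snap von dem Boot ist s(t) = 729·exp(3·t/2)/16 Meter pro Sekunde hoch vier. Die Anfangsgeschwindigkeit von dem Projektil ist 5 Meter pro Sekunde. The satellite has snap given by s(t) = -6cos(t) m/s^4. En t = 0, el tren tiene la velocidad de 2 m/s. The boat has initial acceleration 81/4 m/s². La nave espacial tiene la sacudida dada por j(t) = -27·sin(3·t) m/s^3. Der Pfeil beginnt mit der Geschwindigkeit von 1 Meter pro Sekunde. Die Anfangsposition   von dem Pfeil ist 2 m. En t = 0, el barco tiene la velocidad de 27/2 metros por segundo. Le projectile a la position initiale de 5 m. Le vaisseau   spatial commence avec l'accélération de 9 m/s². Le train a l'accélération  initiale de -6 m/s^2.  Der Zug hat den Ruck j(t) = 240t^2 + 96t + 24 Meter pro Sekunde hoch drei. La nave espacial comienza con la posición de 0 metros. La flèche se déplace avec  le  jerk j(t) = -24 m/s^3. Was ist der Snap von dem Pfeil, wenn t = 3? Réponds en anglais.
Starting from jerk j(t) = -24, we take 1 derivative. Taking d/dt of j(t), we find s(t) = 0. Using s(t) = 0 and substituting t = 3, we find s = 0.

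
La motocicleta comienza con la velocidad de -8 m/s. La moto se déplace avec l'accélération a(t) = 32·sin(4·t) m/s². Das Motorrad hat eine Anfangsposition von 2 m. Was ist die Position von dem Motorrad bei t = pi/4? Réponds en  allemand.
Wir müssen unsere Gleichung für die Beschleunigung a(t) = 32·sin(4·t) 2-mal integrieren. Das Integral von der Beschleunigung ist die Geschwindigkeit. Mit v(0) = -8 erhalten wir v(t) = -8·cos(4·t). Durch Integration von der Geschwindigkeit und Verwendung der Anfangsbedingung x(0) = 2, erhalten wir x(t) = 2 - 2·sin(4·t). Wir haben die Position x(t) = 2 - 2·sin(4·t). Durch Einsetzen von t = pi/4: x(pi/4) = 2.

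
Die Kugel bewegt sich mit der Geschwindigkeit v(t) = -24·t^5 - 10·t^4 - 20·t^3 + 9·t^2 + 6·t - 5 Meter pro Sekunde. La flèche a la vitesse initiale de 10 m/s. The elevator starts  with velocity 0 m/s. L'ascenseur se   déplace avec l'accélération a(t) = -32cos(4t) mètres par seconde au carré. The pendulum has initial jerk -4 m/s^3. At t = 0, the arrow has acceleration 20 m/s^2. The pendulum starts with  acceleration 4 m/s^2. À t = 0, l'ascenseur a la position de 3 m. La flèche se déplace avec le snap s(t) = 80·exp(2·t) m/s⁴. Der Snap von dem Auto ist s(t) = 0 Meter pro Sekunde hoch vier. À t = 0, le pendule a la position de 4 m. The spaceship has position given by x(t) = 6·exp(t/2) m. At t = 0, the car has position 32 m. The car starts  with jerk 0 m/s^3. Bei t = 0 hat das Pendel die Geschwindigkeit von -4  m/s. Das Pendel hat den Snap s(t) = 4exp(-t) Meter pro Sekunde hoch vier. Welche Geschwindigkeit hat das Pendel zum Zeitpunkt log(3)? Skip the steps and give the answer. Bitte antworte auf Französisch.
La vitesse à t = log(3) est v = -4/3.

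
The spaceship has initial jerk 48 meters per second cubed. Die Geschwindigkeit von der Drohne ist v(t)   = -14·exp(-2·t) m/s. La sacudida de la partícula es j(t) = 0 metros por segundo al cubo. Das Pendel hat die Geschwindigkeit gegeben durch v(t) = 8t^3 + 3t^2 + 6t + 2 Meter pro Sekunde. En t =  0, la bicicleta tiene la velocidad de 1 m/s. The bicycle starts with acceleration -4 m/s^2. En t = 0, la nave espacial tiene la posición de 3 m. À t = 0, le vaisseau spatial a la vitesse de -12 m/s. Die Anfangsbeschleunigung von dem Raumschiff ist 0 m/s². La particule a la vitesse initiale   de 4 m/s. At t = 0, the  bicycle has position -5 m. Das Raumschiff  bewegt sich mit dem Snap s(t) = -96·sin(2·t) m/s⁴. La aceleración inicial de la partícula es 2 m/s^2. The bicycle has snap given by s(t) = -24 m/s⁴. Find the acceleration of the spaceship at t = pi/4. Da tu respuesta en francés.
Pour résoudre ceci, nous devons prendre 2 primitives de notre équation du snap s(t) = -96·sin(2·t). L'intégrale du snap, avec j(0) = 48, donne le jerk: j(t) = 48·cos(2·t). En prenant ∫j(t)dt et en appliquant a(0) = 0, nous trouvons a(t) = 24·sin(2·t). Nous avons l'accélération a(t) = 24·sin(2·t). En substituant t = pi/4: a(pi/4) = 24.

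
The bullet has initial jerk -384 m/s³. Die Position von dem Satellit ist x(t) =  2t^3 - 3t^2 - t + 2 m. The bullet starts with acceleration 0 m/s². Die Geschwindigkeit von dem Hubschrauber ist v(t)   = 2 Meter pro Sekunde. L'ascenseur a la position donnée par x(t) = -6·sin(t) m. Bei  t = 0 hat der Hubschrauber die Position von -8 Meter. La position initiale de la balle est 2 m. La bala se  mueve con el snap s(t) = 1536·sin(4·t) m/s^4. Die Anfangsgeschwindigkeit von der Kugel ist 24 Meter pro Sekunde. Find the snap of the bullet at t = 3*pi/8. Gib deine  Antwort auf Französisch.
En utilisant s(t) = 1536·sin(4·t) et en substituant t = 3*pi/8, nous trouvons s = -1536.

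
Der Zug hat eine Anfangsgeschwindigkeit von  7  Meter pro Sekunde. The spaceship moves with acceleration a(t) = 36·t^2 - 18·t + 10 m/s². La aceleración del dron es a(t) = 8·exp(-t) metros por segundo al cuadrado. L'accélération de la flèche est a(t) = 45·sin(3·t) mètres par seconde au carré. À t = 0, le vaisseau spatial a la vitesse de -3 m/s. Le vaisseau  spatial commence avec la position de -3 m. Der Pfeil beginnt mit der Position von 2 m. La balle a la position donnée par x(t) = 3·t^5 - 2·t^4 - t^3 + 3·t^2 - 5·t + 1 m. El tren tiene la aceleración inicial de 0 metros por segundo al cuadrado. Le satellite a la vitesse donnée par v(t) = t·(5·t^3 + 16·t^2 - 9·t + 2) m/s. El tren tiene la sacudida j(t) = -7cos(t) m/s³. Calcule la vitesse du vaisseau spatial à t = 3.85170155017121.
Nous devons trouver la primitive de notre équation de l'accélération a(t) = 36·t^2 - 18·t + 10 1 fois. En intégrant l'accélération et en utilisant la condition initiale v(0) = -3, nous obtenons v(t) = 12·t^3 - 9·t^2 + 10·t - 3. En utilisant v(t) = 12·t^3 - 9·t^2 + 10·t - 3 et en substituant t = 3.85170155017121, nous trouvons v = 587.704437548203.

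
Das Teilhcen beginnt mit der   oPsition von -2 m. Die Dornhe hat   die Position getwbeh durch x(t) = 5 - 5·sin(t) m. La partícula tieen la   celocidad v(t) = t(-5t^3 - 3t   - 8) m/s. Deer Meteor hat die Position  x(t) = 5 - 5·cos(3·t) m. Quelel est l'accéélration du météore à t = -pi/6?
En partant de la position x(t) = 5 - 5·cos(3·t), nous prenons 2 dérivées. En prenant d/dt de x(t), nous trouvons v(t) = 15·sin(3·t). La dérivée de la vitesse donne l'accélération: a(t) = 45·cos(3·t). Nous avons l'accélération a(t) = 45·cos(3·t). En substituant t = -pi/6: a(-pi/6) = 0.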